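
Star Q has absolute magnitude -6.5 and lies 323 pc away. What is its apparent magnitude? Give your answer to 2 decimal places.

m = M + 5 log₁₀(d/10 pc) = -6.5 + 5 log₁₀(323/10)
  = -6.5 + 5 × 1.509 = -6.5 + 7.55 = 1.05.

1.05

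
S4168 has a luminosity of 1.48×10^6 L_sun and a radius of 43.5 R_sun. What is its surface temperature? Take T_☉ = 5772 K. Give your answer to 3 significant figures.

T/T_☉ = (L/L_☉)^(1/4) / (R/R_☉)^(1/2)
T = 5772 × (1.48×10^6)^(1/4) / √(43.5) = 5772 × 34.88 / 6.595 = 3.052×10^4 K.

3.05×10^4 K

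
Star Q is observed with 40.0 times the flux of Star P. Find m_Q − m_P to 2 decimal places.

m_Q − m_P = −2.5 log₁₀(F_Q/F_P) = −2.5 log₁₀(40.0) = −2.5 × (1.602) = -4.005.

-4.01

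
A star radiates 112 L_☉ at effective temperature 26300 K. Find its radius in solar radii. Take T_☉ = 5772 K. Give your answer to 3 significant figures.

R/R_☉ = √(L/L_☉) / (T/T_☉)² = √(112) / (4.556)²
       = 10.58 / 20.76 = 0.5097.

0.510 solar radii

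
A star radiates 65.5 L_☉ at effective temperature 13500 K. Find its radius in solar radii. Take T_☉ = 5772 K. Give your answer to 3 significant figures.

1.48 solar radii

R/R_☉ = √(L/L_☉) / (T/T_☉)² = √(65.5) / (2.339)²
       = 8.093 / 5.470 = 1.479.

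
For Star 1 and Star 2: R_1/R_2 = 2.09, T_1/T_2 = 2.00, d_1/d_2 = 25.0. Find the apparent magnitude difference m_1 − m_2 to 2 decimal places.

L_1/L_2 = (2.09)²(2.00)⁴ = 69.89.
F_1/F_2 = (L_1/L_2)/(d_1/d_2)² = 69.89/625.0 = 0.1118.
m_1 − m_2 = −2.5 log₁₀(0.1118) = 2.38.

2.38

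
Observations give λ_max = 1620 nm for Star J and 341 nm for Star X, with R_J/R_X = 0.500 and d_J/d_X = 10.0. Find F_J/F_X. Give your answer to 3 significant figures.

Wien's law: T_J/T_X = λ_X/λ_J = 341/1620 = 0.2105.
L_J/L_X = (R_J/R_X)²(T_J/T_X)⁴ = (0.500)²(0.2105)⁴ = 4.908×10^-4.
F_J/F_X = (L_J/L_X)/(d_J/d_X)² = 4.908×10^-4/(10.0)² = 4.908×10^-6.

4.91×10^-6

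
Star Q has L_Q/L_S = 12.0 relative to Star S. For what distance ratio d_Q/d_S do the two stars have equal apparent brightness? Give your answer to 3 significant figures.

3.46

Equal flux requires L_Q/d_Q² = L_S/d_S², so d_Q/d_S = √(L_Q/L_S)
= √(12.0) = 3.464.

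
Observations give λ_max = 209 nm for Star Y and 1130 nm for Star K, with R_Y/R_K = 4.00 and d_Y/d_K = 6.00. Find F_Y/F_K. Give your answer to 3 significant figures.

380

Wien's law: T_Y/T_K = λ_K/λ_Y = 1130/209 = 5.407.
L_Y/L_K = (R_Y/R_K)²(T_Y/T_K)⁴ = (4.00)²(5.407)⁴ = 1.367×10^4.
F_Y/F_K = (L_Y/L_K)/(d_Y/d_K)² = 1.367×10^4/(6.00)² = 379.8.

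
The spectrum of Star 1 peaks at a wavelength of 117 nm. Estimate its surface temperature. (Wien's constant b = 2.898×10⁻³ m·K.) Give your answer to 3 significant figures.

T = b/λ_max = 2.898×10⁻³ / (117×10⁻⁹) = 2.477×10^4 K.

2.48×10^4 K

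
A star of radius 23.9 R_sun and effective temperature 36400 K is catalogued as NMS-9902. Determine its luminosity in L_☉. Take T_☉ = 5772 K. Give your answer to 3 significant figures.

L/L_☉ = (R/R_☉)² (T/T_☉)⁴ = (23.9)² × (36400/5772)⁴
       = 571.2 × (6.306)⁴ = 571.2 × 1582 = 9.034×10^5.

9.03×10^5 L_☉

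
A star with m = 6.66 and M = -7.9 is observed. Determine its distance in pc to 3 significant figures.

m − M = 5 log₁₀(d/10 pc)
6.66 − (-7.9) = 14.56 = 5 log₁₀(d/10)
d = 10 × 10^(14.56/5) = 10 × 10^2.912 = 8166 pc.

8.17×10^3 pc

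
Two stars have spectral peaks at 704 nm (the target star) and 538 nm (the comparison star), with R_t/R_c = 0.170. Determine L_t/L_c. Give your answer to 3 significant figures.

Wien's law gives T ∝ 1/λ_max, so T_t/T_c = λ_c/λ_t = 538/704 = 0.7642.
Then L ∝ R²T⁴ gives L_t/L_c = (0.170)² × (0.7642)⁴ = 0.02890 × 0.3411 = 0.009857.

0.00986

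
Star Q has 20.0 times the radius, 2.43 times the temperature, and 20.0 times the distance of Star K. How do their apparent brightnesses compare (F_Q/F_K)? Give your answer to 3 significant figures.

34.9

L_Q/L_K = (R_Q/R_K)²(T_Q/T_K)⁴ = (20.0)² × (2.43)⁴ = 1.395×10^4.
F_Q/F_K = (L_Q/L_K)/(d_Q/d_K)² = 1.395×10^4 / (20.0)² = 34.87.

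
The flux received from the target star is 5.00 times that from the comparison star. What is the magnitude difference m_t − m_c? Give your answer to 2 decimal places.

m_t − m_c = −2.5 log₁₀(F_t/F_c) = −2.5 log₁₀(5.00) = −2.5 × (0.699) = -1.747.

-1.75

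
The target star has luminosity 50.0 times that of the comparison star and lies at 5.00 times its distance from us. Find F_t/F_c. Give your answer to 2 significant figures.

2.0

F = L/(4πd²), so F_t/F_c = (L_t/L_c) / (d_t/d_c)²
= 50.0 / (5.00)² = 50.0 / 25.00 = 2.000.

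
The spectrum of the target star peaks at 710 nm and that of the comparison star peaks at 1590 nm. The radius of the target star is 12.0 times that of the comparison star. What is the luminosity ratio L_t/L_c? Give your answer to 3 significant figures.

Wien's law gives T ∝ 1/λ_max, so T_t/T_c = λ_c/λ_t = 1590/710 = 2.239.
Then L ∝ R²T⁴ gives L_t/L_c = (12.0)² × (2.239)⁴ = 144.0 × 25.15 = 3622.

3.62×10^3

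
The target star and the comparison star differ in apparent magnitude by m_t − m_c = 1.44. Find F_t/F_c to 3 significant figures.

0.265

F_t/F_c = 10^(−(m_t − m_c)/2.5) = 10^(-1.44/2.5) = 10^-0.576 = 0.2655.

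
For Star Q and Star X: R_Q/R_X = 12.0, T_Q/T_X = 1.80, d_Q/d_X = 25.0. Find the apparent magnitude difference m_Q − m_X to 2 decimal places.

L_Q/L_X = (12.0)²(1.80)⁴ = 1512.
F_Q/F_X = (L_Q/L_X)/(d_Q/d_X)² = 1512/625.0 = 2.419.
m_Q − m_X = −2.5 log₁₀(2.419) = -0.96.

-0.96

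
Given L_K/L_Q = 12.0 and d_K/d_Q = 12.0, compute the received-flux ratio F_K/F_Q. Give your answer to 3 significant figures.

F = L/(4πd²), so F_K/F_Q = (L_K/L_Q) / (d_K/d_Q)²
= 12.0 / (12.0)² = 12.0 / 144.0 = 0.08333.

0.0833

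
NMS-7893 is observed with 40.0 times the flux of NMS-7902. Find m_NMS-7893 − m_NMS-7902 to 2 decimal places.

-4.01

m_NMS-7893 − m_NMS-7902 = −2.5 log₁₀(F_NMS-7893/F_NMS-7902) = −2.5 log₁₀(40.0) = −2.5 × (1.602) = -4.005.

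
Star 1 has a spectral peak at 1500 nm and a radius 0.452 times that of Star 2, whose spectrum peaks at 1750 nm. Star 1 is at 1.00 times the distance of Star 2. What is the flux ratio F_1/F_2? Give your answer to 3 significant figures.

Wien's law: T_1/T_2 = λ_2/λ_1 = 1750/1500 = 1.167.
L_1/L_2 = (R_1/R_2)²(T_1/T_2)⁴ = (0.452)²(1.167)⁴ = 0.3785.
F_1/F_2 = (L_1/L_2)/(d_1/d_2)² = 0.3785/(1.00)² = 0.3785.

0.378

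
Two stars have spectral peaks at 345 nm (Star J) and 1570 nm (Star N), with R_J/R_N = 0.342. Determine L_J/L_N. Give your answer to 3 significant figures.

50.2

Wien's law gives T ∝ 1/λ_max, so T_J/T_N = λ_N/λ_J = 1570/345 = 4.551.
Then L ∝ R²T⁴ gives L_J/L_N = (0.342)² × (4.551)⁴ = 0.1170 × 428.9 = 50.16.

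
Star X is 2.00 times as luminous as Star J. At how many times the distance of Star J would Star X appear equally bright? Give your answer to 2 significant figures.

1.4

Equal flux requires L_X/d_X² = L_J/d_J², so d_X/d_J = √(L_X/L_J)
= √(2.00) = 1.414.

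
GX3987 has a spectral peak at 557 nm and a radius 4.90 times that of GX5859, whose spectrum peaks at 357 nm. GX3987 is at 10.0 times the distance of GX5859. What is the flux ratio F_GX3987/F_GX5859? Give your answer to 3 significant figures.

0.0405

Wien's law: T_GX3987/T_GX5859 = λ_GX5859/λ_GX3987 = 357/557 = 0.6409.
L_GX3987/L_GX5859 = (R_GX3987/R_GX5859)²(T_GX3987/T_GX5859)⁴ = (4.90)²(0.6409)⁴ = 4.052.
F_GX3987/F_GX5859 = (L_GX3987/L_GX5859)/(d_GX3987/d_GX5859)² = 4.052/(10.0)² = 0.04052.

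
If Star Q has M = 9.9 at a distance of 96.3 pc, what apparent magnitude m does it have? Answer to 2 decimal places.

14.82

m = M + 5 log₁₀(d/10 pc) = 9.9 + 5 log₁₀(96.3/10)
  = 9.9 + 5 × 0.984 = 9.9 + 4.92 = 14.82.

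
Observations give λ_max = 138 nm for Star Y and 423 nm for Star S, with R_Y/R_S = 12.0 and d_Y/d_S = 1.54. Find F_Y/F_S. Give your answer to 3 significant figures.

Wien's law: T_Y/T_S = λ_S/λ_Y = 423/138 = 3.065.
L_Y/L_S = (R_Y/R_S)²(T_Y/T_S)⁴ = (12.0)²(3.065)⁴ = 1.271×10^4.
F_Y/F_S = (L_Y/L_S)/(d_Y/d_S)² = 1.271×10^4/(1.54)² = 5360.

5.36×10^3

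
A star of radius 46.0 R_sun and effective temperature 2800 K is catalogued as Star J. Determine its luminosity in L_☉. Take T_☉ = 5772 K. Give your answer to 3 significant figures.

L/L_☉ = (R/R_☉)² (T/T_☉)⁴ = (46.0)² × (2800/5772)⁴
       = 2116 × (0.4851)⁴ = 2116 × 0.05538 = 117.2.

117 L_☉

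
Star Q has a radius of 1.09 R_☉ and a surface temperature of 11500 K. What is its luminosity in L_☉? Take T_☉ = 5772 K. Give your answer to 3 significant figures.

18.7 L_☉

L/L_☉ = (R/R_☉)² (T/T_☉)⁴ = (1.09)² × (11500/5772)⁴
       = 1.188 × (1.992)⁴ = 1.188 × 15.76 = 18.72.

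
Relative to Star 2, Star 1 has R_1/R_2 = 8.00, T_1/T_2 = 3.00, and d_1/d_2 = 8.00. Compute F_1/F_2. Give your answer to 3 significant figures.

L_1/L_2 = (R_1/R_2)²(T_1/T_2)⁴ = (8.00)² × (3.00)⁴ = 5184.
F_1/F_2 = (L_1/L_2)/(d_1/d_2)² = 5184 / (8.00)² = 81.00.

81.0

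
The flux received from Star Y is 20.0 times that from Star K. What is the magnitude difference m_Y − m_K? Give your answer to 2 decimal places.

-3.25

m_Y − m_K = −2.5 log₁₀(F_Y/F_K) = −2.5 log₁₀(20.0) = −2.5 × (1.301) = -3.253.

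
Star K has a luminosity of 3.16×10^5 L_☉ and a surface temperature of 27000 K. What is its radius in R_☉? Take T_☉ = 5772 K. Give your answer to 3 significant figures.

R/R_☉ = √(L/L_☉) / (T/T_☉)² = √(3.16×10^5) / (4.678)²
       = 562.1 / 21.88 = 25.69.

25.7 R_☉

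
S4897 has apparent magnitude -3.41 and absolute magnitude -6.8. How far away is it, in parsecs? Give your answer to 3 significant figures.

47.6 pc

m − M = 5 log₁₀(d/10 pc)
-3.41 − (-6.8) = 3.39 = 5 log₁₀(d/10)
d = 10 × 10^(3.39/5) = 10 × 10^0.678 = 47.64 pc.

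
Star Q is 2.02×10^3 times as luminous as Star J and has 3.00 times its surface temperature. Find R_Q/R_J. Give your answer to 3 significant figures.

L ∝ R²T⁴ gives R ∝ √L / T², so
R_Q/R_J = √(2.02×10^3) / (3.00)² = 44.94 / 9.000 = 4.994.

4.99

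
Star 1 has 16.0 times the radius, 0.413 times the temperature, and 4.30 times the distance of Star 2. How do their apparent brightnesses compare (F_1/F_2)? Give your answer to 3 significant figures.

0.403

L_1/L_2 = (R_1/R_2)²(T_1/T_2)⁴ = (16.0)² × (0.413)⁴ = 7.448.
F_1/F_2 = (L_1/L_2)/(d_1/d_2)² = 7.448 / (4.30)² = 0.4028.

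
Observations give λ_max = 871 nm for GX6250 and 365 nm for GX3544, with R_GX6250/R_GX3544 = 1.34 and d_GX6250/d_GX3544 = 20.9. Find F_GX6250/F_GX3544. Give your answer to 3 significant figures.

1.27×10^-4

Wien's law: T_GX6250/T_GX3544 = λ_GX3544/λ_GX6250 = 365/871 = 0.4191.
L_GX6250/L_GX3544 = (R_GX6250/R_GX3544)²(T_GX6250/T_GX3544)⁴ = (1.34)²(0.4191)⁴ = 0.05537.
F_GX6250/F_GX3544 = (L_GX6250/L_GX3544)/(d_GX6250/d_GX3544)² = 0.05537/(20.9)² = 1.268×10^-4.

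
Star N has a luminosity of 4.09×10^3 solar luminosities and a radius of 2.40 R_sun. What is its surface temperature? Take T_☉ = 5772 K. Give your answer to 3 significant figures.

2.98×10^4 K

T/T_☉ = (L/L_☉)^(1/4) / (R/R_☉)^(1/2)
T = 5772 × (4.09×10^3)^(1/4) / √(2.40) = 5772 × 7.997 / 1.549 = 2.980×10^4 K.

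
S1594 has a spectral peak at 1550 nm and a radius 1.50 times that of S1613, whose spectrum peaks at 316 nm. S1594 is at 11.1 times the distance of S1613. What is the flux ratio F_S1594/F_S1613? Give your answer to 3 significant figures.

Wien's law: T_S1594/T_S1613 = λ_S1613/λ_S1594 = 316/1550 = 0.2039.
L_S1594/L_S1613 = (R_S1594/R_S1613)²(T_S1594/T_S1613)⁴ = (1.50)²(0.2039)⁴ = 0.003887.
F_S1594/F_S1613 = (L_S1594/L_S1613)/(d_S1594/d_S1613)² = 0.003887/(11.1)² = 3.155×10^-5.

3.15×10^-5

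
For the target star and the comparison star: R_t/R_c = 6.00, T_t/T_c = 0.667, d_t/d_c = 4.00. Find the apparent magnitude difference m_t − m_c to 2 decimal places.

0.88

L_t/L_c = (6.00)²(0.667)⁴ = 7.125.
F_t/F_c = (L_t/L_c)/(d_t/d_c)² = 7.125/16.00 = 0.4453.
m_t − m_c = −2.5 log₁₀(0.4453) = 0.88.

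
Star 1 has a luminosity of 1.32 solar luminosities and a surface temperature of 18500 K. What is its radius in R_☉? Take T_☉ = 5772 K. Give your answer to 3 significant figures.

0.112 R_☉

R/R_☉ = √(L/L_☉) / (T/T_☉)² = √(1.32) / (3.205)²
       = 1.149 / 10.27 = 0.1118.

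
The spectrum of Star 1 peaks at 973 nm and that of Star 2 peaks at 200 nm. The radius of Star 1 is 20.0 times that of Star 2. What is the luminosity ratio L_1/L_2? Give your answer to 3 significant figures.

Wien's law gives T ∝ 1/λ_max, so T_1/T_2 = λ_2/λ_1 = 200/973 = 0.2055.
Then L ∝ R²T⁴ gives L_1/L_2 = (20.0)² × (0.2055)⁴ = 400.0 × 0.001785 = 0.7140.

0.714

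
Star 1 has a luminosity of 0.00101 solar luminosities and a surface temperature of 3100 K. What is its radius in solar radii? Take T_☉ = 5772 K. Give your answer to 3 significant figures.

R/R_☉ = √(L/L_☉) / (T/T_☉)² = √(0.00101) / (0.5371)²
       = 0.03178 / 0.2885 = 0.1102.

0.110 solar radii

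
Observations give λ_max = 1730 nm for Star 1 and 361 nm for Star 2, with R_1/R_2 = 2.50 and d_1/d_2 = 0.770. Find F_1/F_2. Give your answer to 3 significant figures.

Wien's law: T_1/T_2 = λ_2/λ_1 = 361/1730 = 0.2087.
L_1/L_2 = (R_1/R_2)²(T_1/T_2)⁴ = (2.50)²(0.2087)⁴ = 0.01185.
F_1/F_2 = (L_1/L_2)/(d_1/d_2)² = 0.01185/(0.770)² = 0.01999.

0.0200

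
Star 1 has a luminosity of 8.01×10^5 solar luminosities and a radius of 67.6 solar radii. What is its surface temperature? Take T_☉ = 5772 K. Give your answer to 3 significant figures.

T/T_☉ = (L/L_☉)^(1/4) / (R/R_☉)^(1/2)
T = 5772 × (8.01×10^5)^(1/4) / √(67.6) = 5772 × 29.92 / 8.222 = 2.100×10^4 K.

2.10×10^4 K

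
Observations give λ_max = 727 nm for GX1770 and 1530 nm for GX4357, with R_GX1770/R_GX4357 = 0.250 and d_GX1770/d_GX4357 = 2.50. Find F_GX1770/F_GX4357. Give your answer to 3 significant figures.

Wien's law: T_GX1770/T_GX4357 = λ_GX4357/λ_GX1770 = 1530/727 = 2.105.
L_GX1770/L_GX4357 = (R_GX1770/R_GX4357)²(T_GX1770/T_GX4357)⁴ = (0.250)²(2.105)⁴ = 1.226.
F_GX1770/F_GX4357 = (L_GX1770/L_GX4357)/(d_GX1770/d_GX4357)² = 1.226/(2.50)² = 0.1962.

0.196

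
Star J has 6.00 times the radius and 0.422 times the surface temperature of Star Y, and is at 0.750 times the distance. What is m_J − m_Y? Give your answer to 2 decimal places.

L_J/L_Y = (6.00)²(0.422)⁴ = 1.142.
F_J/F_Y = (L_J/L_Y)/(d_J/d_Y)² = 1.142/0.5625 = 2.030.
m_J − m_Y = −2.5 log₁₀(2.030) = -0.77.

-0.77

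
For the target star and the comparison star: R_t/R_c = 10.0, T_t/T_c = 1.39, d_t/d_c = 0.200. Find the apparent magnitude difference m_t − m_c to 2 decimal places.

-9.92

L_t/L_c = (10.0)²(1.39)⁴ = 373.3.
F_t/F_c = (L_t/L_c)/(d_t/d_c)² = 373.3/0.04000 = 9333.
m_t − m_c = −2.5 log₁₀(9333) = -9.92.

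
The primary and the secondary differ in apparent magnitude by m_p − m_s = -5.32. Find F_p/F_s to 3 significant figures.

134

F_p/F_s = 10^(−(m_p − m_s)/2.5) = 10^(5.32/2.5) = 10^2.128 = 134.3.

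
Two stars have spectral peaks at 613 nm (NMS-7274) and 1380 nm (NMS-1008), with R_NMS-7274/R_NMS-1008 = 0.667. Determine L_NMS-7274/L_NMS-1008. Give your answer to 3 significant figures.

11.4

Wien's law gives T ∝ 1/λ_max, so T_NMS-7274/T_NMS-1008 = λ_NMS-1008/λ_NMS-7274 = 1380/613 = 2.251.
Then L ∝ R²T⁴ gives L_NMS-7274/L_NMS-1008 = (0.667)² × (2.251)⁴ = 0.4449 × 25.68 = 11.43.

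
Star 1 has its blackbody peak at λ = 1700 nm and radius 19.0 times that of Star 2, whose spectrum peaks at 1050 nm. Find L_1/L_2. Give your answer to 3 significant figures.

Wien's law gives T ∝ 1/λ_max, so T_1/T_2 = λ_2/λ_1 = 1050/1700 = 0.6176.
Then L ∝ R²T⁴ gives L_1/L_2 = (19.0)² × (0.6176)⁴ = 361.0 × 0.1455 = 52.54.

52.5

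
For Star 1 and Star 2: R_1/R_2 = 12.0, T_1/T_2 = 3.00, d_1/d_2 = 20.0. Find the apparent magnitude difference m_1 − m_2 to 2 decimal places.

L_1/L_2 = (12.0)²(3.00)⁴ = 1.166×10^4.
F_1/F_2 = (L_1/L_2)/(d_1/d_2)² = 1.166×10^4/400.0 = 29.16.
m_1 − m_2 = −2.5 log₁₀(29.16) = -3.66.

-3.66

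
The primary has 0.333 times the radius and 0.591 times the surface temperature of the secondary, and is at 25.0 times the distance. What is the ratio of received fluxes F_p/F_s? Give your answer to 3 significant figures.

2.16×10^-5

L_p/L_s = (R_p/R_s)²(T_p/T_s)⁴ = (0.333)² × (0.591)⁴ = 0.01353.
F_p/F_s = (L_p/L_s)/(d_p/d_s)² = 0.01353 / (25.0)² = 2.165×10^-5.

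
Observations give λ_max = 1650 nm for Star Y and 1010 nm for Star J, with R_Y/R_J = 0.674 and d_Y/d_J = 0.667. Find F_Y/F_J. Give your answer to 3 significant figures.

Wien's law: T_Y/T_J = λ_J/λ_Y = 1010/1650 = 0.6121.
L_Y/L_J = (R_Y/R_J)²(T_Y/T_J)⁴ = (0.674)²(0.6121)⁴ = 0.06378.
F_Y/F_J = (L_Y/L_J)/(d_Y/d_J)² = 0.06378/(0.667)² = 0.1434.

0.143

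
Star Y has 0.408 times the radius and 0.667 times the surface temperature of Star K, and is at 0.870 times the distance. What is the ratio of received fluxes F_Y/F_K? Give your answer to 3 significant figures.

0.0435

L_Y/L_K = (R_Y/R_K)²(T_Y/T_K)⁴ = (0.408)² × (0.667)⁴ = 0.03295.
F_Y/F_K = (L_Y/L_K)/(d_Y/d_K)² = 0.03295 / (0.870)² = 0.04353.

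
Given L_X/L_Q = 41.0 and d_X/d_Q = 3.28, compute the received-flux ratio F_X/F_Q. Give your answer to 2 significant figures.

3.8

F = L/(4πd²), so F_X/F_Q = (L_X/L_Q) / (d_X/d_Q)²
= 41.0 / (3.28)² = 41.0 / 10.76 = 3.811.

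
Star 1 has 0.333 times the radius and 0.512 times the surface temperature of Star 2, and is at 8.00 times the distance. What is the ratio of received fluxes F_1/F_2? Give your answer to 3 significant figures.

1.19×10^-4

L_1/L_2 = (R_1/R_2)²(T_1/T_2)⁴ = (0.333)² × (0.512)⁴ = 0.007620.
F_1/F_2 = (L_1/L_2)/(d_1/d_2)² = 0.007620 / (8.00)² = 1.191×10^-4.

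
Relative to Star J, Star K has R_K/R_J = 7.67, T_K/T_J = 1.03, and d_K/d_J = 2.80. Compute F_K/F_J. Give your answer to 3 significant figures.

L_K/L_J = (R_K/R_J)²(T_K/T_J)⁴ = (7.67)² × (1.03)⁴ = 66.21.
F_K/F_J = (L_K/L_J)/(d_K/d_J)² = 66.21 / (2.80)² = 8.445.

8.45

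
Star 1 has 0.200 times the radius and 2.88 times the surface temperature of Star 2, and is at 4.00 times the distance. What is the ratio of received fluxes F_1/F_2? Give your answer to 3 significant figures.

0.172

L_1/L_2 = (R_1/R_2)²(T_1/T_2)⁴ = (0.200)² × (2.88)⁴ = 2.752.
F_1/F_2 = (L_1/L_2)/(d_1/d_2)² = 2.752 / (4.00)² = 0.1720.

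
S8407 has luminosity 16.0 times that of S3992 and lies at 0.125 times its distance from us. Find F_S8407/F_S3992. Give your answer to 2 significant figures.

1.0×10^3

F = L/(4πd²), so F_S8407/F_S3992 = (L_S8407/L_S3992) / (d_S8407/d_S3992)²
= 16.0 / (0.125)² = 16.0 / 0.01562 = 1024.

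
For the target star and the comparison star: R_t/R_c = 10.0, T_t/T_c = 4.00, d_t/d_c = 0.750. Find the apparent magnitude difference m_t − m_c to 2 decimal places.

L_t/L_c = (10.0)²(4.00)⁴ = 2.560×10^4.
F_t/F_c = (L_t/L_c)/(d_t/d_c)² = 2.560×10^4/0.5625 = 4.551×10^4.
m_t − m_c = −2.5 log₁₀(4.551×10^4) = -11.65.

-11.65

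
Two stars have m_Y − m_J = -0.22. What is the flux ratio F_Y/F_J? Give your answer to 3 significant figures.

F_Y/F_J = 10^(−(m_Y − m_J)/2.5) = 10^(0.22/2.5) = 10^0.088 = 1.225.

1.22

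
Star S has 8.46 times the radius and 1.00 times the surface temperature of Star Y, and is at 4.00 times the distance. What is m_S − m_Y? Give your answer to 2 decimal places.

-1.63

L_S/L_Y = (8.46)²(1.00)⁴ = 71.57.
F_S/F_Y = (L_S/L_Y)/(d_S/d_Y)² = 71.57/16.00 = 4.473.
m_S − m_Y = −2.5 log₁₀(4.473) = -1.63.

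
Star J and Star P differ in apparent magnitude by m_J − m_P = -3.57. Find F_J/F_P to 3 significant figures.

26.8

F_J/F_P = 10^(−(m_J − m_P)/2.5) = 10^(3.57/2.5) = 10^1.428 = 26.79.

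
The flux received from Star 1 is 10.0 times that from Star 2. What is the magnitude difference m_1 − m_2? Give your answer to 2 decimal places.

-2.50

m_1 − m_2 = −2.5 log₁₀(F_1/F_2) = −2.5 log₁₀(10.0) = −2.5 × (1.000) = -2.500.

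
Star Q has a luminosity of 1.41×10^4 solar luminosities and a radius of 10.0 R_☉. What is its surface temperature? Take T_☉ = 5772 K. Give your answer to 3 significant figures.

1.99×10^4 K

T/T_☉ = (L/L_☉)^(1/4) / (R/R_☉)^(1/2)
T = 5772 × (1.41×10^4)^(1/4) / √(10.0) = 5772 × 10.90 / 3.162 = 1.989×10^4 K.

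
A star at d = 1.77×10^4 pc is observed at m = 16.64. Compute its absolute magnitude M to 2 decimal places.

0.40

M = m − 5 log₁₀(d/10 pc) = 16.64 − 5 log₁₀(1.77×10^4/10)
  = 16.64 − 5 × 3.248 = 16.64 − 16.24 = 0.40.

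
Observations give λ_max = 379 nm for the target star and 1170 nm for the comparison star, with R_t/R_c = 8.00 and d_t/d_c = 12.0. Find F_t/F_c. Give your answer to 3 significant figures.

40.4

Wien's law: T_t/T_c = λ_c/λ_t = 1170/379 = 3.087.
L_t/L_c = (R_t/R_c)²(T_t/T_c)⁴ = (8.00)²(3.087)⁴ = 5813.
F_t/F_c = (L_t/L_c)/(d_t/d_c)² = 5813/(12.0)² = 40.36.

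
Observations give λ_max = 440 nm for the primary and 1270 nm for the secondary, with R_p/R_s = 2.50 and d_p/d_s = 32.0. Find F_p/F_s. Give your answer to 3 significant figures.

0.424

Wien's law: T_p/T_s = λ_s/λ_p = 1270/440 = 2.886.
L_p/L_s = (R_p/R_s)²(T_p/T_s)⁴ = (2.50)²(2.886)⁴ = 433.8.
F_p/F_s = (L_p/L_s)/(d_p/d_s)² = 433.8/(32.0)² = 0.4236.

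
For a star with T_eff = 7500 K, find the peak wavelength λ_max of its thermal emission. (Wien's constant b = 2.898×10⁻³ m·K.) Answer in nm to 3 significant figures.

λ_max = b/T = 2.898×10⁻³ / 7500 = 3.86×10^-7 m = 386.4 nm.

386 nm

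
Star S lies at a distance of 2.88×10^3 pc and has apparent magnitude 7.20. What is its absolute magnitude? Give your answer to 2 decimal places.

-5.10

M = m − 5 log₁₀(d/10 pc) = 7.20 − 5 log₁₀(2.88×10^3/10)
  = 7.20 − 5 × 2.459 = 7.20 − 12.30 = -5.10.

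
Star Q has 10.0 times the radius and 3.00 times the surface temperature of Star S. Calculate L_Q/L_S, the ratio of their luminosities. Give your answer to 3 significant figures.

From the Stefan–Boltzmann law, L ∝ R²T⁴, so
L_Q/L_S = (R_Q/R_S)² (T_Q/T_S)⁴ = (10.0)² × (3.00)⁴ = 100.0 × 81.00 = 8100.

8.10×10^3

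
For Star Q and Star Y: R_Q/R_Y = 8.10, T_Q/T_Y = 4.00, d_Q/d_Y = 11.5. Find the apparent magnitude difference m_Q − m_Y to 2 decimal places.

L_Q/L_Y = (8.10)²(4.00)⁴ = 1.680×10^4.
F_Q/F_Y = (L_Q/L_Y)/(d_Q/d_Y)² = 1.680×10^4/132.2 = 127.0.
m_Q − m_Y = −2.5 log₁₀(127.0) = -5.26.

-5.26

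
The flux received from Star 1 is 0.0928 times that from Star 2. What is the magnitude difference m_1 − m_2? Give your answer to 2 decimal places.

m_1 − m_2 = −2.5 log₁₀(F_1/F_2) = −2.5 log₁₀(0.0928) = −2.5 × (-1.032) = 2.581.

2.58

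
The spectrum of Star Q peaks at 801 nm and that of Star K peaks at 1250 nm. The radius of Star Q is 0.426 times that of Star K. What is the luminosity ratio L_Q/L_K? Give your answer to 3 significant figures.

1.08

Wien's law gives T ∝ 1/λ_max, so T_Q/T_K = λ_K/λ_Q = 1250/801 = 1.561.
Then L ∝ R²T⁴ gives L_Q/L_K = (0.426)² × (1.561)⁴ = 0.1815 × 5.931 = 1.076.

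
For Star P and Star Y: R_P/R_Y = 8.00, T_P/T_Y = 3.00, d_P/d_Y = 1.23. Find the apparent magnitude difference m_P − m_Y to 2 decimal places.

L_P/L_Y = (8.00)²(3.00)⁴ = 5184.
F_P/F_Y = (L_P/L_Y)/(d_P/d_Y)² = 5184/1.513 = 3427.
m_P − m_Y = −2.5 log₁₀(3427) = -8.84.

-8.84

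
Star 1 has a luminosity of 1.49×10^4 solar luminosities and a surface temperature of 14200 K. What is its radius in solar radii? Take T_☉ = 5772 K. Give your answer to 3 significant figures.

20.2 solar radii

R/R_☉ = √(L/L_☉) / (T/T_☉)² = √(1.49×10^4) / (2.460)²
       = 122.1 / 6.052 = 20.17.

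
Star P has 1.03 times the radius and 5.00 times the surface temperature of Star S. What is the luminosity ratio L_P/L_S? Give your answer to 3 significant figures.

663

From the Stefan–Boltzmann law, L ∝ R²T⁴, so
L_P/L_S = (R_P/R_S)² (T_P/T_S)⁴ = (1.03)² × (5.00)⁴ = 1.061 × 625.0 = 663.1.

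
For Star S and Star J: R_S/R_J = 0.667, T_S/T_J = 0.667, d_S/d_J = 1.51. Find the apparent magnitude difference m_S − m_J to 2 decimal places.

L_S/L_J = (0.667)²(0.667)⁴ = 0.08806.
F_S/F_J = (L_S/L_J)/(d_S/d_J)² = 0.08806/2.280 = 0.03862.
m_S − m_J = −2.5 log₁₀(0.03862) = 3.53.

3.53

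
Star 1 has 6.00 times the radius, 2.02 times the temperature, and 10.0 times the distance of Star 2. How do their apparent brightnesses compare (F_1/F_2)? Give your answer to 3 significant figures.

L_1/L_2 = (R_1/R_2)²(T_1/T_2)⁴ = (6.00)² × (2.02)⁴ = 599.4.
F_1/F_2 = (L_1/L_2)/(d_1/d_2)² = 599.4 / (10.0)² = 5.994.

5.99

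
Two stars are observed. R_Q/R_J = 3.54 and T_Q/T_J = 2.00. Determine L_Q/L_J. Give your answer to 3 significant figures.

From the Stefan–Boltzmann law, L ∝ R²T⁴, so
L_Q/L_J = (R_Q/R_J)² (T_Q/T_J)⁴ = (3.54)² × (2.00)⁴ = 12.53 × 16.00 = 200.5.

201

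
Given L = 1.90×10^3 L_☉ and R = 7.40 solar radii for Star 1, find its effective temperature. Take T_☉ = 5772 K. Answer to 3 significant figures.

1.40×10^4 K

T/T_☉ = (L/L_☉)^(1/4) / (R/R_☉)^(1/2)
T = 5772 × (1.90×10^3)^(1/4) / √(7.40) = 5772 × 6.602 / 2.720 = 1.401×10^4 K.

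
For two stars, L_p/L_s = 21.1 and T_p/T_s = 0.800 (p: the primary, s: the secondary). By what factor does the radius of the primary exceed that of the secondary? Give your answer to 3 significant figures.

7.18

L ∝ R²T⁴ gives R ∝ √L / T², so
R_p/R_s = √(21.1) / (0.800)² = 4.593 / 0.6400 = 7.177.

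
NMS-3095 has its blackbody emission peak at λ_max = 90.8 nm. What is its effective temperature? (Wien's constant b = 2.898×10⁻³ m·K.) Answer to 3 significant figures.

3.19×10^4 K

T = b/λ_max = 2.898×10⁻³ / (90.8×10⁻⁹) = 3.192×10^4 K.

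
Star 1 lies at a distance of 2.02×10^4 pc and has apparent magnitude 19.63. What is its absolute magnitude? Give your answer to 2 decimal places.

M = m − 5 log₁₀(d/10 pc) = 19.63 − 5 log₁₀(2.02×10^4/10)
  = 19.63 − 5 × 3.305 = 19.63 − 16.53 = 3.10.

3.10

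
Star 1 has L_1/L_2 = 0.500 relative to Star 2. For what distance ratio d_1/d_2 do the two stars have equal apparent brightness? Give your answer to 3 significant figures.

0.707

Equal flux requires L_1/d_1² = L_2/d_2², so d_1/d_2 = √(L_1/L_2)
= √(0.500) = 0.7071.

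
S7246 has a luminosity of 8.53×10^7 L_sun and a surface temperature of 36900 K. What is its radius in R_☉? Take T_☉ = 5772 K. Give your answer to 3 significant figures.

226 R_☉

R/R_☉ = √(L/L_☉) / (T/T_☉)² = √(8.53×10^7) / (6.393)²
       = 9236 / 40.87 = 226.0.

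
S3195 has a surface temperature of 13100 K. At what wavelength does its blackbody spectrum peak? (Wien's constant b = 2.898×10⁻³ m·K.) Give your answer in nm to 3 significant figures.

λ_max = b/T = 2.898×10⁻³ / 13100 = 2.21×10^-7 m = 221.2 nm.

221 nm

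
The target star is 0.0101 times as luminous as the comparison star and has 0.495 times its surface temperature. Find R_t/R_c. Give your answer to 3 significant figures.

L ∝ R²T⁴ gives R ∝ √L / T², so
R_t/R_c = √(0.0101) / (0.495)² = 0.1005 / 0.2450 = 0.4102.

0.410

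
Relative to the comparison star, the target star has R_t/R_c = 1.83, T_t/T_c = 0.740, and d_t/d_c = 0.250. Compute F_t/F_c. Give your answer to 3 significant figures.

16.1

L_t/L_c = (R_t/R_c)²(T_t/T_c)⁴ = (1.83)² × (0.740)⁴ = 1.004.
F_t/F_c = (L_t/L_c)/(d_t/d_c)² = 1.004 / (0.250)² = 16.07.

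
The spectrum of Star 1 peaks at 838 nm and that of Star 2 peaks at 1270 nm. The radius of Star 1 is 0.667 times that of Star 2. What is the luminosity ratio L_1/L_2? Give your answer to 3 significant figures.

2.35

Wien's law gives T ∝ 1/λ_max, so T_1/T_2 = λ_2/λ_1 = 1270/838 = 1.516.
Then L ∝ R²T⁴ gives L_1/L_2 = (0.667)² × (1.516)⁴ = 0.4449 × 5.275 = 2.347.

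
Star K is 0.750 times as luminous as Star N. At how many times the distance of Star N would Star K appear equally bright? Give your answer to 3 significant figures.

Equal flux requires L_K/d_K² = L_N/d_N², so d_K/d_N = √(L_K/L_N)
= √(0.750) = 0.8660.

0.866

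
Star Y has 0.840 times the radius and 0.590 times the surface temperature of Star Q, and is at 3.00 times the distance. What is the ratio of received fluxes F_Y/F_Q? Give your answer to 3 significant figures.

0.00950

L_Y/L_Q = (R_Y/R_Q)²(T_Y/T_Q)⁴ = (0.840)² × (0.590)⁴ = 0.08550.
F_Y/F_Q = (L_Y/L_Q)/(d_Y/d_Q)² = 0.08550 / (3.00)² = 0.009500.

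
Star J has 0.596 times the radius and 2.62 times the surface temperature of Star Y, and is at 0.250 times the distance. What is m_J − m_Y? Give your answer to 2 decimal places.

-6.07

L_J/L_Y = (0.596)²(2.62)⁴ = 16.74.
F_J/F_Y = (L_J/L_Y)/(d_J/d_Y)² = 16.74/0.06250 = 267.8.
m_J − m_Y = −2.5 log₁₀(267.8) = -6.07.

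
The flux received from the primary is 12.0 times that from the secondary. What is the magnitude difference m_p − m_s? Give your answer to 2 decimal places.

m_p − m_s = −2.5 log₁₀(F_p/F_s) = −2.5 log₁₀(12.0) = −2.5 × (1.079) = -2.698.

-2.70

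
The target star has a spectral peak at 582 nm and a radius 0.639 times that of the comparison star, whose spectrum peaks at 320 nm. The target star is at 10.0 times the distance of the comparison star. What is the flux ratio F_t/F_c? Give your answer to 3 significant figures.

Wien's law: T_t/T_c = λ_c/λ_t = 320/582 = 0.5498.
L_t/L_c = (R_t/R_c)²(T_t/T_c)⁴ = (0.639)²(0.5498)⁴ = 0.03732.
F_t/F_c = (L_t/L_c)/(d_t/d_c)² = 0.03732/(10.0)² = 3.732×10^-4.

3.73×10^-4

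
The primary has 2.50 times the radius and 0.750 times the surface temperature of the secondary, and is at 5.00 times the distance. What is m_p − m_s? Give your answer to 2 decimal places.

L_p/L_s = (2.50)²(0.750)⁴ = 1.978.
F_p/F_s = (L_p/L_s)/(d_p/d_s)² = 1.978/25.00 = 0.07910.
m_p − m_s = −2.5 log₁₀(0.07910) = 2.75.

2.75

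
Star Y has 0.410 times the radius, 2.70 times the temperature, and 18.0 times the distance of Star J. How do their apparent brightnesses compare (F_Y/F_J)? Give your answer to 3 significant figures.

L_Y/L_J = (R_Y/R_J)²(T_Y/T_J)⁴ = (0.410)² × (2.70)⁴ = 8.934.
F_Y/F_J = (L_Y/L_J)/(d_Y/d_J)² = 8.934 / (18.0)² = 0.02757.

0.0276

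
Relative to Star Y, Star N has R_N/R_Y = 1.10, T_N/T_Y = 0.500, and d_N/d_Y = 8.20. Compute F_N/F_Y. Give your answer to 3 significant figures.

L_N/L_Y = (R_N/R_Y)²(T_N/T_Y)⁴ = (1.10)² × (0.500)⁴ = 0.07563.
F_N/F_Y = (L_N/L_Y)/(d_N/d_Y)² = 0.07563 / (8.20)² = 0.001125.

0.00112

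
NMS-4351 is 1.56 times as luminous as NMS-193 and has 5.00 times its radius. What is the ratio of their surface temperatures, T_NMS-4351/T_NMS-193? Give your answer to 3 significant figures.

L ∝ R²T⁴ gives T ∝ (L/R²)^(1/4), so
T_NMS-4351/T_NMS-193 = (1.56 / 5.00²)^(1/4) = (0.06240)^(1/4) = 0.4998.

0.500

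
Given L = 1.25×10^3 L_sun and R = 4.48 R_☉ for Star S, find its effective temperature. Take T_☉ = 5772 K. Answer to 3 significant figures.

1.62×10^4 K

T/T_☉ = (L/L_☉)^(1/4) / (R/R_☉)^(1/2)
T = 5772 × (1.25×10^3)^(1/4) / √(4.48) = 5772 × 5.946 / 2.117 = 1.621×10^4 K.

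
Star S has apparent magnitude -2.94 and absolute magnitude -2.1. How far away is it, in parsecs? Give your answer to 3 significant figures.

6.79 pc

m − M = 5 log₁₀(d/10 pc)
-2.94 − (-2.1) = -0.84 = 5 log₁₀(d/10)
d = 10 × 10^(-0.84/5) = 10 × 10^-0.168 = 6.792 pc.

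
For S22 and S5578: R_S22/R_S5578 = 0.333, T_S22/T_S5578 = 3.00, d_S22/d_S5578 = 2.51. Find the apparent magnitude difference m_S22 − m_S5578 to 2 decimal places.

-0.39

L_S22/L_S5578 = (0.333)²(3.00)⁴ = 8.982.
F_S22/F_S5578 = (L_S22/L_S5578)/(d_S22/d_S5578)² = 8.982/6.300 = 1.426.
m_S22 − m_S5578 = −2.5 log₁₀(1.426) = -0.39.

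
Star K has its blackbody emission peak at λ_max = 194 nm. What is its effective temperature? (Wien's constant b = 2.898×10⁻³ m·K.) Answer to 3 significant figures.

T = b/λ_max = 2.898×10⁻³ / (194×10⁻⁹) = 1.494×10^4 K.

1.49×10^4 K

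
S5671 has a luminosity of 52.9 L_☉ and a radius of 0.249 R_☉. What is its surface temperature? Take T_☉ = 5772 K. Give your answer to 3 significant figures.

T/T_☉ = (L/L_☉)^(1/4) / (R/R_☉)^(1/2)
T = 5772 × (52.9)^(1/4) / √(0.249) = 5772 × 2.697 / 0.4990 = 3.120×10^4 K.

3.12×10^4 K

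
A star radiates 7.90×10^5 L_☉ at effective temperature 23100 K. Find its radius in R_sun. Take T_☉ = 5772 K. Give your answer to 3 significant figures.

R/R_☉ = √(L/L_☉) / (T/T_☉)² = √(7.90×10^5) / (4.002)²
       = 888.8 / 16.02 = 55.49.

55.5 R_sun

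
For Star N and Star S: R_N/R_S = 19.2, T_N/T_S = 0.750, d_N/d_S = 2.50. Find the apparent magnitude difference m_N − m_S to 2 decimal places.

L_N/L_S = (19.2)²(0.750)⁴ = 116.6.
F_N/F_S = (L_N/L_S)/(d_N/d_S)² = 116.6/6.250 = 18.66.
m_N − m_S = −2.5 log₁₀(18.66) = -3.18.

-3.18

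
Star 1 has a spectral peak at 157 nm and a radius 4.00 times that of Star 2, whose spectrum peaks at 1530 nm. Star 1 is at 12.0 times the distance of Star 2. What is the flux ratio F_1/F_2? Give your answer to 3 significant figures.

Wien's law: T_1/T_2 = λ_2/λ_1 = 1530/157 = 9.745.
L_1/L_2 = (R_1/R_2)²(T_1/T_2)⁴ = (4.00)²(9.745)⁴ = 1.443×10^5.
F_1/F_2 = (L_1/L_2)/(d_1/d_2)² = 1.443×10^5/(12.0)² = 1002.

1.00×10^3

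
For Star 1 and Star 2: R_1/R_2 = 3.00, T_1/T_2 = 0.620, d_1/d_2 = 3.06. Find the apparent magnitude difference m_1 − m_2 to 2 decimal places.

2.12

L_1/L_2 = (3.00)²(0.620)⁴ = 1.330.
F_1/F_2 = (L_1/L_2)/(d_1/d_2)² = 1.330/9.364 = 0.1420.
m_1 − m_2 = −2.5 log₁₀(0.1420) = 2.12.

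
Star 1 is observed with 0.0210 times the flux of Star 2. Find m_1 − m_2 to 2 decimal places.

m_1 − m_2 = −2.5 log₁₀(F_1/F_2) = −2.5 log₁₀(0.0210) = −2.5 × (-1.678) = 4.194.

4.19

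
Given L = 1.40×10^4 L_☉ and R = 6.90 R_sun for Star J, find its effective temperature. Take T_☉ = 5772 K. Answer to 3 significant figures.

T/T_☉ = (L/L_☉)^(1/4) / (R/R_☉)^(1/2)
T = 5772 × (1.40×10^4)^(1/4) / √(6.90) = 5772 × 10.88 / 2.627 = 2.390×10^4 K.

2.39×10^4 K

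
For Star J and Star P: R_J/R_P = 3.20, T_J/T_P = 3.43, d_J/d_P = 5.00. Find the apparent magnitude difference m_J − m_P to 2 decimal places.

L_J/L_P = (3.20)²(3.43)⁴ = 1417.
F_J/F_P = (L_J/L_P)/(d_J/d_P)² = 1417/25.00 = 56.69.
m_J − m_P = −2.5 log₁₀(56.69) = -4.38.

-4.38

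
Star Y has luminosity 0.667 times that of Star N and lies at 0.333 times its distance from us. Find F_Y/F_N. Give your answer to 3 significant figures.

6.02

F = L/(4πd²), so F_Y/F_N = (L_Y/L_N) / (d_Y/d_N)²
= 0.667 / (0.333)² = 0.667 / 0.1109 = 6.015.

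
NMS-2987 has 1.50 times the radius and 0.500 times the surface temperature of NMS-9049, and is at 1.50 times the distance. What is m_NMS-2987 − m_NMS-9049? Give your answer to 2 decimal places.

L_NMS-2987/L_NMS-9049 = (1.50)²(0.500)⁴ = 0.1406.
F_NMS-2987/F_NMS-9049 = (L_NMS-2987/L_NMS-9049)/(d_NMS-2987/d_NMS-9049)² = 0.1406/2.250 = 0.06250.
m_NMS-2987 − m_NMS-9049 = −2.5 log₁₀(0.06250) = 3.01.

3.01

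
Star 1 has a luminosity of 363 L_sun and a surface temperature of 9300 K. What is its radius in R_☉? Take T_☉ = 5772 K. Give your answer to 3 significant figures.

7.34 R_☉

R/R_☉ = √(L/L_☉) / (T/T_☉)² = √(363) / (1.611)²
       = 19.05 / 2.596 = 7.339.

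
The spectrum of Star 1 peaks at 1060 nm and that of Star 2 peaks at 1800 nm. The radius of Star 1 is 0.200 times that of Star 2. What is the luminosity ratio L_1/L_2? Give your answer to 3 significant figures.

Wien's law gives T ∝ 1/λ_max, so T_1/T_2 = λ_2/λ_1 = 1800/1060 = 1.698.
Then L ∝ R²T⁴ gives L_1/L_2 = (0.200)² × (1.698)⁴ = 0.04000 × 8.315 = 0.3326.

0.333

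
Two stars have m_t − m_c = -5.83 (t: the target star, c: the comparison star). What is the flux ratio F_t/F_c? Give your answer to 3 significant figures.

215

F_t/F_c = 10^(−(m_t − m_c)/2.5) = 10^(5.83/2.5) = 10^2.332 = 214.8.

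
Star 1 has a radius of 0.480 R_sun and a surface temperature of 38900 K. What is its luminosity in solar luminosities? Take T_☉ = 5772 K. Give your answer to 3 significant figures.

475 solar luminosities

L/L_☉ = (R/R_☉)² (T/T_☉)⁴ = (0.480)² × (38900/5772)⁴
       = 0.2304 × (6.739)⁴ = 0.2304 × 2063 = 475.3.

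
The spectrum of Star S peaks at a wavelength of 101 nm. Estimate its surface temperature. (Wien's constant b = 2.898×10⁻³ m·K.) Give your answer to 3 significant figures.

2.87×10^4 K

T = b/λ_max = 2.898×10⁻³ / (101×10⁻⁹) = 2.869×10^4 K.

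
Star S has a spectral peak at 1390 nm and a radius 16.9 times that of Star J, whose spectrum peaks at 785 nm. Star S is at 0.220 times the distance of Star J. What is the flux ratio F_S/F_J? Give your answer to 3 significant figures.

600

Wien's law: T_S/T_J = λ_J/λ_S = 785/1390 = 0.5647.
L_S/L_J = (R_S/R_J)²(T_S/T_J)⁴ = (16.9)²(0.5647)⁴ = 29.05.
F_S/F_J = (L_S/L_J)/(d_S/d_J)² = 29.05/(0.220)² = 600.3.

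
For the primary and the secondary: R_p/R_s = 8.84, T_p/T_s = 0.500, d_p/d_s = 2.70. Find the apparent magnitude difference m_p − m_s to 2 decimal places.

0.43

L_p/L_s = (8.84)²(0.500)⁴ = 4.884.
F_p/F_s = (L_p/L_s)/(d_p/d_s)² = 4.884/7.290 = 0.6700.
m_p − m_s = −2.5 log₁₀(0.6700) = 0.43.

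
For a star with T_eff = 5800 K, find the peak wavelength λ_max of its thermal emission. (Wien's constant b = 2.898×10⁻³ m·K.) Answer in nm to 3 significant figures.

500 nm

λ_max = b/T = 2.898×10⁻³ / 5800 = 5.00×10^-7 m = 499.7 nm.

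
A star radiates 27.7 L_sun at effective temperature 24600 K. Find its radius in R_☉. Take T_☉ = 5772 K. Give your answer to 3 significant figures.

R/R_☉ = √(L/L_☉) / (T/T_☉)² = √(27.7) / (4.262)²
       = 5.263 / 18.16 = 0.2897.

0.290 R_☉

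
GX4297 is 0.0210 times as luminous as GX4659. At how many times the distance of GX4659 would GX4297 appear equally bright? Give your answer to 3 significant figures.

Equal flux requires L_GX4297/d_GX4297² = L_GX4659/d_GX4659², so d_GX4297/d_GX4659 = √(L_GX4297/L_GX4659)
= √(0.0210) = 0.1449.

0.145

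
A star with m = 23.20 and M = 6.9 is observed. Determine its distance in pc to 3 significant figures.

m − M = 5 log₁₀(d/10 pc)
23.20 − (6.9) = 16.30 = 5 log₁₀(d/10)
d = 10 × 10^(16.30/5) = 10 × 10^3.260 = 1.820×10^4 pc.

1.82×10^4 pc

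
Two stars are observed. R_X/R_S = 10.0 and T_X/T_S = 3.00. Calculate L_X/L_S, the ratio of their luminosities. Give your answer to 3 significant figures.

From the Stefan–Boltzmann law, L ∝ R²T⁴, so
L_X/L_S = (R_X/R_S)² (T_X/T_S)⁴ = (10.0)² × (3.00)⁴ = 100.0 × 81.00 = 8100.

8.10×10^3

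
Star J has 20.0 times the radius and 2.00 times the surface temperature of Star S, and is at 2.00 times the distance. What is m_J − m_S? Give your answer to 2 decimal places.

L_J/L_S = (20.0)²(2.00)⁴ = 6400.
F_J/F_S = (L_J/L_S)/(d_J/d_S)² = 6400/4.000 = 1600.
m_J − m_S = −2.5 log₁₀(1600) = -8.01.

-8.01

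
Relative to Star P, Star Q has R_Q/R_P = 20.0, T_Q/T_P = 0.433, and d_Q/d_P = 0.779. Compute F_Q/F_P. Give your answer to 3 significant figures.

L_Q/L_P = (R_Q/R_P)²(T_Q/T_P)⁴ = (20.0)² × (0.433)⁴ = 14.06.
F_Q/F_P = (L_Q/L_P)/(d_Q/d_P)² = 14.06 / (0.779)² = 23.17.

23.2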